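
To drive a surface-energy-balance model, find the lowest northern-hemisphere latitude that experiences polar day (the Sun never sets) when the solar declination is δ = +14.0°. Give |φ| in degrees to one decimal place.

|φ| = 76.0°

Polar day requires cos H₀ = −tan φ tan δ ≤ −1, i.e. tan φ tan δ ≥ 1.
The boundary is |tan φ| · |tan δ| = 1, so |φ| = 90° − |δ| = 90° − 14.0° = 76.0° in the northern hemisphere.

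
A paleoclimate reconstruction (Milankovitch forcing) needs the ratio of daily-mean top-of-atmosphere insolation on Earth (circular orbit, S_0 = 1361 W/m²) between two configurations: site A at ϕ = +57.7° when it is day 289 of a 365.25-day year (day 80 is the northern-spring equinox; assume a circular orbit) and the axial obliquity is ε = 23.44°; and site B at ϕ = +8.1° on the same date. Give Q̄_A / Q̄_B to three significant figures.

— Configuration A (ϕ=+57.7°):
Solar longitude: L_s = 360° × (289 − 80)/365.25 = 205.996°.
sin δ = sin 23.44° × sin 205.996° = -0.17435, so δ = -10.041°.
cos h₀ = −tan(+57.7°) tan(-10.041°) = 0.2801, h₀ = 1.2869 rad.
Bracket: h₀ sin ϕ sin δ + cos ϕ cos δ sin h₀ = 1.2869×0.84526×-0.17435 + 0.53435×0.98468×0.95997 = -0.189652 + 0.505101 = 0.315449.
Q̄ = (S_0/π) × [bracket] = (1361/π) × 0.315449 = 136.66 W/m².
— Configuration B (ϕ=+8.1°):
cos h₀ = −tan(+8.1°) tan(-10.041°) = 0.0252, h₀ = 1.5456 rad.
Bracket: h₀ sin ϕ sin δ + cos ϕ cos δ sin h₀ = 1.5456×0.14090×-0.17435 + 0.99002×0.98468×0.99968 = -0.037969 + 0.974541 = 0.936572.
Q̄ = (S_0/π) × [bracket] = (1361/π) × 0.936572 = 405.74 W/m².
Ratio Q̄_A / Q̄_B = 136.66 / 405.74 = 0.3368.

Q̄_A / Q̄_B ≈ 0.337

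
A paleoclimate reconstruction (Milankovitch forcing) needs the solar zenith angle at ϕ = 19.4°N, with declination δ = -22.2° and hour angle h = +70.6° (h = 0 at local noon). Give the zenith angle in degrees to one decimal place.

cos θ_z = sin ϕ sin δ + cos ϕ cos δ cos h = -0.125504 + 0.290077 = 0.164573.
θ_z = arccos(0.164573) = 80.5°.

θ_z = 80.5°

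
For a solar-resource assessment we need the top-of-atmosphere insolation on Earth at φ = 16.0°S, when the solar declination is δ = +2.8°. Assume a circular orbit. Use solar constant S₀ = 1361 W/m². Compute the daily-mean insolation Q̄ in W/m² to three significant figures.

cos H₀ = −tan(-16.0°) tan(+2.800°) = 0.0140, H₀ = 1.5568 rad.
Bracket: H₀ sin φ sin δ + cos φ cos δ sin H₀ = 1.5568×-0.27564×0.04885 + 0.96126×0.99881×0.99990 = -0.020962 + 0.960020 = 0.939058.
Q̄ = (S₀/π) × [bracket] = (1361/π) × 0.939058 = 406.8 W/m².

Q̄ ≈ 407 W/m²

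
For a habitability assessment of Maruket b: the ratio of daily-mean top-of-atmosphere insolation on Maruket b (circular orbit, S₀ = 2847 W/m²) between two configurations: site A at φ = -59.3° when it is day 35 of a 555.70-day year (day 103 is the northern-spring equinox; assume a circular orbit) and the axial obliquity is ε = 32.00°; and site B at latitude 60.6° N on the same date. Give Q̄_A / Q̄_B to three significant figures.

— Configuration A (φ=-59.3°):
Solar longitude: λ_s = 360° × (35 − 103)/555.70 = -44.053°, i.e. -44.053° + 360° = 315.947°.
sin δ = sin 32.00° × sin 315.947° = -0.36846, so δ = -21.621°.
cos H₀ = −tan(-59.3°) tan(-21.621°) = -0.6675, H₀ = 2.3017 rad.
Bracket: H₀ sin φ sin δ + cos φ cos δ sin H₀ = 2.3017×-0.85985×-0.36846 + 0.51054×0.92964×0.74459 = 0.729225 + 0.353396 = 1.082621.
Q̄ = (S₀/π) × [bracket] = (2847/π) × 1.082621 = 981.10 W/m².
— Configuration B (φ=+60.6°):
cos H₀ = −tan(+60.6°) tan(-21.621°) = 0.7034, H₀ = 0.7906 rad.
Bracket: H₀ sin φ sin δ + cos φ cos δ sin H₀ = 0.7906×0.87121×-0.36846 + 0.49090×0.92964×0.71079 = -0.253787 + 0.324376 = 0.070589.
Q̄ = (S₀/π) × [bracket] = (2847/π) × 0.070589 = 63.970 W/m².
Ratio Q̄_A / Q̄_B = 981.10 / 63.970 = 15.34.

Q̄_A / Q̄_B ≈ 15.3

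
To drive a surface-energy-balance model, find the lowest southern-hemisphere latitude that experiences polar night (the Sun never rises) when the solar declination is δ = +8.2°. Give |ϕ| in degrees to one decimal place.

|ϕ| = 81.8°

Polar night requires cos h₀ = −tan ϕ tan δ ≥ 1, i.e. tan ϕ tan δ ≤ −1.
The boundary is |tan ϕ| · |tan δ| = 1, so |ϕ| = 90° − |δ| = 90° − 8.2° = 81.8° in the southern hemisphere.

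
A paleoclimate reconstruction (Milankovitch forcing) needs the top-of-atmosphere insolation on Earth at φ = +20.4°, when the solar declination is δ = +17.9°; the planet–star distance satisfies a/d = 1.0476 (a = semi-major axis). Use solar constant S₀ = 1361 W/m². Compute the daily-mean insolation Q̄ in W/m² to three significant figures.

Q̄ ≈ 507 W/m²

cos H₀ = −tan(+20.4°) tan(+17.900°) = -0.1201, H₀ = 1.6912 rad.
Bracket: H₀ sin φ sin δ + cos φ cos δ sin H₀ = 1.6912×0.34857×0.30736 + 0.93728×0.95159×0.99276 = 0.181189 + 0.885449 = 1.066638.
Inverse-square distance factor (a/d)² = 1.0476² = 1.097466.
Q̄ = (S₀/π) × 1.097466 × [bracket] = (1361/π) × 1.097466 × 1.066638 = 507.1 W/m².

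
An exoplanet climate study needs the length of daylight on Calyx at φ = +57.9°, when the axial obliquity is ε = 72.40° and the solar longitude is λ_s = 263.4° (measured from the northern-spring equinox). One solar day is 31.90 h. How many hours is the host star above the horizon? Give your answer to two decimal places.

Solar declination: sin δ = sin ε · sin λ_s = sin 72.40° × sin 263.4° = -0.94687, so δ = -71.240°.
cos H₀ = −tan φ · tan δ = 4.6935 ≥ 1, so the host star never rises (polar night) and H₀ = 0.
Daylight = 2H₀/(2π) × 31.90 h = (0.0000/π) × 31.90 = 0.00 h.

0.00 h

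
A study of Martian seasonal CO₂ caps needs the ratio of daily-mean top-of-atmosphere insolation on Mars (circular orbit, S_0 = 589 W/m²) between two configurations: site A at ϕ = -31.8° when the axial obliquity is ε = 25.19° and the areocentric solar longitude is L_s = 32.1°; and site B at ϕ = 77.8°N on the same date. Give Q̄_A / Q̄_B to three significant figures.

— Configuration A (ϕ=-31.8°):
sin δ = sin 25.19° × sin 32.1° = 0.22617, so δ = +13.072°.
cos h₀ = −tan(-31.8°) tan(+13.072°) = 0.1440, h₀ = 1.4263 rad.
Bracket: h₀ sin ϕ sin δ + cos ϕ cos δ sin h₀ = 1.4263×-0.52696×0.22617 + 0.84989×0.97409×0.98958 = -0.169990 + 0.819243 = 0.649253.
Q̄ = (S_0/π) × [bracket] = (589/π) × 0.649253 = 121.72 W/m².
— Configuration B (ϕ=+77.8°):
cos h₀ = −tan(+77.8°) tan(+13.072°) = -1.0739 ≤ −1 ⇒ polar day, h₀ = π.
Bracket: h₀ sin ϕ sin δ + cos ϕ cos δ sin h₀ = 3.1416×0.97742×0.22617 + 0.21132×0.97409×0.00000 = 0.694492 + 0.000000 = 0.694492.
Q̄ = (S_0/π) × [bracket] = (589/π) × 0.694492 = 130.21 W/m².
Ratio Q̄_A / Q̄_B = 121.72 / 130.21 = 0.9348.

Q̄_A / Q̄_B ≈ 0.935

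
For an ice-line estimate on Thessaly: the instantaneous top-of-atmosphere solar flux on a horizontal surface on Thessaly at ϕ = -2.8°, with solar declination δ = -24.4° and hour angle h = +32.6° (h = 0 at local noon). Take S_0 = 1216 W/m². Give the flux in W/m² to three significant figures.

956 W/m²

cos θ_z = sin ϕ sin δ + cos ϕ cos δ cos h = 0.020180 + 0.766292 = 0.786472.
Flux = S_0 · cos θ_z = 1216 × 0.786472 = 956.3 W/m².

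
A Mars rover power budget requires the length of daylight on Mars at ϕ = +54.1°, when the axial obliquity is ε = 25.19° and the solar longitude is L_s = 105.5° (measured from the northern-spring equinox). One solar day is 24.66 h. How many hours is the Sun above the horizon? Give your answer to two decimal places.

Solar declination: sin δ = sin ε · sin L_s = sin 25.19° × sin 105.5° = 0.41014, so δ = +24.214°.
cos h₀ = −tan ϕ · tan δ = −tan(+54.1°) × tan(+24.214°) = -0.6212, so h₀ = 2.2411 rad = 128.41°.
Daylight = 2h₀/(2π) × 24.66 h = (2.2411/π) × 24.66 = 17.59 h.

17.59 h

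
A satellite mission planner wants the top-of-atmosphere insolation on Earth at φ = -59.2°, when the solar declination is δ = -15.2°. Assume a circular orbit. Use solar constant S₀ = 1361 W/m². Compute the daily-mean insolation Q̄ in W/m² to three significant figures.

cos H₀ = −tan(-59.2°) tan(-15.200°) = -0.4558, H₀ = 2.0440 rad.
Bracket: H₀ sin φ sin δ + cos φ cos δ sin H₀ = 2.0440×-0.85896×-0.26219 + 0.51204×0.96502×0.89010 = 0.460331 + 0.439824 = 0.900155.
Q̄ = (S₀/π) × [bracket] = (1361/π) × 0.900155 = 390.0 W/m².

Q̄ ≈ 390 W/m²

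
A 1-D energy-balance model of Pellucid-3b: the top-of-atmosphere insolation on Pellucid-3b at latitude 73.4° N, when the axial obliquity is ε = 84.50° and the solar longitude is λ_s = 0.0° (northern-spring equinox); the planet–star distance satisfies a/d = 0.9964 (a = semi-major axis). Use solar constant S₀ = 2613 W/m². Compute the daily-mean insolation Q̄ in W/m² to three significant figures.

Q̄ ≈ 236 W/m²

Solar declination: sin δ = sin ε · sin λ_s = sin 84.50° × sin 0.0° = 0.00000, so δ = +0.000°.
cos H₀ = −tan(+73.4°) tan(+0.000°) = -0.0000, H₀ = 1.5708 rad.
Bracket: H₀ sin φ sin δ + cos φ cos δ sin H₀ = 1.5708×0.95832×0.00000 + 0.28569×1.00000×1.00000 = 0.000000 + 0.285690 = 0.285690.
Inverse-square distance factor (a/d)² = 0.9964² = 0.992813.
Q̄ = (S₀/π) × 0.992813 × [bracket] = (2613/π) × 0.992813 × 0.285690 = 235.9 W/m².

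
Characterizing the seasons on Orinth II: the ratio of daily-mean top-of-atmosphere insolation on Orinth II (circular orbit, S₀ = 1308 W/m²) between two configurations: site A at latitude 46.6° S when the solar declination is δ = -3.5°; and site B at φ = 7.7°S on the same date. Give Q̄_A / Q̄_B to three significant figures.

— Configuration A (φ=-46.6°):
cos H₀ = −tan(-46.6°) tan(-3.500°) = -0.0647, H₀ = 1.6355 rad.
Bracket: H₀ sin φ sin δ + cos φ cos δ sin H₀ = 1.6355×-0.72657×-0.06105 + 0.68709×0.99813×0.99791 = 0.072546 + 0.684372 = 0.756918.
Q̄ = (S₀/π) × [bracket] = (1308/π) × 0.756918 = 315.14 W/m².
— Configuration B (φ=-7.7°):
cos H₀ = −tan(-7.7°) tan(-3.500°) = -0.0083, H₀ = 1.5791 rad.
Bracket: H₀ sin φ sin δ + cos φ cos δ sin H₀ = 1.5791×-0.13399×-0.06105 + 0.99098×0.99813×0.99997 = 0.012917 + 0.989097 = 1.002014.
Q̄ = (S₀/π) × [bracket] = (1308/π) × 1.002014 = 417.19 W/m².
Ratio Q̄_A / Q̄_B = 315.14 / 417.19 = 0.7554.

Q̄_A / Q̄_B ≈ 0.755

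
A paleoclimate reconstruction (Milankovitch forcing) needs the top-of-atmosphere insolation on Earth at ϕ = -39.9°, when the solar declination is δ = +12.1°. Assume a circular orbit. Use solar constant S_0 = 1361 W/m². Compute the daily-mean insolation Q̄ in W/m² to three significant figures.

Q̄ ≈ 239 W/m²

cos h₀ = −tan(-39.9°) tan(+12.100°) = 0.1793, h₀ = 1.3906 rad.
Bracket: h₀ sin ϕ sin δ + cos ϕ cos δ sin h₀ = 1.3906×-0.64145×0.20962 + 0.76717×0.97778×0.98380 = -0.186981 + 0.737971 = 0.550990.
Q̄ = (S_0/π) × [bracket] = (1361/π) × 0.550990 = 238.7 W/m².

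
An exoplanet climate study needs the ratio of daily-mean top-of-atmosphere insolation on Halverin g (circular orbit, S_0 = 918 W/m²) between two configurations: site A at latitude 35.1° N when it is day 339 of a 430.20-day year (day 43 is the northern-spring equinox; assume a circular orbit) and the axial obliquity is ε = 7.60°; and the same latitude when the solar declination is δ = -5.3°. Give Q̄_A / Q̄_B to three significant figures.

Q̄_A / Q̄_B ≈ 0.961

— Configuration A (ϕ=+35.1°):
Solar longitude: L_s = 360° × (339 − 43)/430.20 = 247.699°.
sin δ = sin 7.60° × sin 247.699° = -0.12236, so δ = -7.029°.
cos h₀ = −tan(+35.1°) tan(-7.029°) = 0.0866, h₀ = 1.4840 rad.
Bracket: h₀ sin ϕ sin δ + cos ϕ cos δ sin h₀ = 1.4840×0.57501×-0.12236 + 0.81815×0.99249×0.99624 = -0.104412 + 0.808953 = 0.704541.
Q̄ = (S_0/π) × [bracket] = (918/π) × 0.704541 = 205.87 W/m².
— Configuration B (ϕ=+35.1°):
cos h₀ = −tan(+35.1°) tan(-5.300°) = 0.0652, h₀ = 1.5056 rad.
Bracket: h₀ sin ϕ sin δ + cos ϕ cos δ sin h₀ = 1.5056×0.57501×-0.09237 + 0.81815×0.99572×0.99787 = -0.079968 + 0.812913 = 0.732945.
Q̄ = (S_0/π) × [bracket] = (918/π) × 0.732945 = 214.17 W/m².
Ratio Q̄_A / Q̄_B = 205.87 / 214.17 = 0.9612.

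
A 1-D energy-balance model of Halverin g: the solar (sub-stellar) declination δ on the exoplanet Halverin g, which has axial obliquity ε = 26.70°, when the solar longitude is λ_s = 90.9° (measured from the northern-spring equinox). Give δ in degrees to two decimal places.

sin δ = sin ε · sin λ_s = sin 26.70° × sin 90.9° = 0.449264.
δ = arcsin(0.449264) = +26.70°.

δ = +26.70°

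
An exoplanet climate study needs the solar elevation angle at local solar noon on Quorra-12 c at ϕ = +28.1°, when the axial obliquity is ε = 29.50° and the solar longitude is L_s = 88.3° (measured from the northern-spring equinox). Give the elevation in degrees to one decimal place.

Solar declination: sin δ = sin ε · sin L_s = sin 29.50° × sin 88.3° = 0.49221, so δ = +29.486°.
At local noon the hour angle is zero, so the zenith angle equals |ϕ − δ| = |+28.1° − (+29.486°)| = 1.386°.
Elevation = 90° − 1.386° = 88.6°.

88.6°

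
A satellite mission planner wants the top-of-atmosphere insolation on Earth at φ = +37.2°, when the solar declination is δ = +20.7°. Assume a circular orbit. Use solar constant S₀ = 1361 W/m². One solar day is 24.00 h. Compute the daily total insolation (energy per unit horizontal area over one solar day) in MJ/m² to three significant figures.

41.6 MJ/m²

cos H₀ = −tan(+37.2°) tan(+20.700°) = -0.2868, H₀ = 1.8617 rad.
Bracket: H₀ sin φ sin δ + cos φ cos δ sin H₀ = 1.8617×0.60460×0.35347 + 0.79653×0.93544×0.95799 = 0.397860 + 0.713804 = 1.111664.
Q̄ = (S₀/π) × [bracket] = (1361/π) × 1.111664 = 481.59 W/m².
Daily total = Q̄ × 24.00 h × 3600 s/h = 481.59 × 24.00 × 3600 / 10⁶ = 41.61 MJ/m².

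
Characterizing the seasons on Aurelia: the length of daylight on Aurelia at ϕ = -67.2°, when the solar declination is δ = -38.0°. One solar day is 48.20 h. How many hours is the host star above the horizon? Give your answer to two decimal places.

48.20 h

Sunrise equation: cos h₀ = −tan ϕ · tan δ = -1.8586 ≤ −1, so the host star never sets (polar day) and h₀ = π.
Daylight = 2h₀/(2π) × 48.20 h = (3.1416/π) × 48.20 = 48.20 h.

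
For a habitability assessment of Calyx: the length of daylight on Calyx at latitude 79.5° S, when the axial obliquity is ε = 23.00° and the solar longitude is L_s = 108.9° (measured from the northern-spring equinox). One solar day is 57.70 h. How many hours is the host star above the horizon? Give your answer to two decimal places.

0.00 h

Solar declination: sin δ = sin ε · sin L_s = sin 23.00° × sin 108.9° = 0.36966, so δ = +21.695°.
cos h₀ = −tan ϕ · tan δ = 2.1466 ≥ 1, so the host star never rises (polar night) and h₀ = 0.
Daylight = 2h₀/(2π) × 57.70 h = (0.0000/π) × 57.70 = 0.00 h.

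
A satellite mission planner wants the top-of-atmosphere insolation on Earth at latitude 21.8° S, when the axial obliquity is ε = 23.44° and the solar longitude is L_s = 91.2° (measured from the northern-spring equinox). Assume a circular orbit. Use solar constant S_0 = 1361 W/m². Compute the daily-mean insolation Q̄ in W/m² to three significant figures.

Solar declination: sin δ = sin ε · sin L_s = sin 23.44° × sin 91.2° = 0.39770, so δ = +23.435°.
cos h₀ = −tan(-21.8°) tan(+23.435°) = 0.1734, h₀ = 1.3965 rad.
Bracket: h₀ sin ϕ sin δ + cos ϕ cos δ sin h₀ = 1.3965×-0.37137×0.39770 + 0.92849×0.91751×0.98486 = -0.206254 + 0.839001 = 0.632747.
Q̄ = (S_0/π) × [bracket] = (1361/π) × 0.632747 = 274.1 W/m².

Q̄ ≈ 274 W/m²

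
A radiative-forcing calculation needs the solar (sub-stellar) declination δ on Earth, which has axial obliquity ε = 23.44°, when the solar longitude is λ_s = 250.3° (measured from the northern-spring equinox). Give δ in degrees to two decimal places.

sin δ = sin ε · sin λ_s = sin 23.44° × sin 250.3° = -0.374506.
δ = arcsin(-0.374506) = -21.99°.

δ = -21.99°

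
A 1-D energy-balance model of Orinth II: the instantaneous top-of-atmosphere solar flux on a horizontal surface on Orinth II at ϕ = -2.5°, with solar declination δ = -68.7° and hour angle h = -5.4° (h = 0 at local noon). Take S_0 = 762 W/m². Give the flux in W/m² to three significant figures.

306 W/m²

cos θ_z = sin ϕ sin δ + cos ϕ cos δ cos h = 0.040640 + 0.361295 = 0.401935.
Flux = S_0 · cos θ_z = 762 × 0.401935 = 306.3 W/m².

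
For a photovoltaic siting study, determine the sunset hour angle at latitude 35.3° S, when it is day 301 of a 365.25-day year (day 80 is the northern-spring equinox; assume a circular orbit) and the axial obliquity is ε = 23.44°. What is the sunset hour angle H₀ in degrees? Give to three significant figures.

Solar longitude: λ_s = 360° × (301 − 80)/365.25 = 217.823°.
sin δ = sin 23.44° × sin 217.823° = -0.24394, so δ = -14.119°.
cos H₀ = −tan φ · tan δ = −tan(-35.3°) × tan(-14.119°) = -0.1781, so H₀ = 1.7498 rad = 100.26°.

H₀ = 100°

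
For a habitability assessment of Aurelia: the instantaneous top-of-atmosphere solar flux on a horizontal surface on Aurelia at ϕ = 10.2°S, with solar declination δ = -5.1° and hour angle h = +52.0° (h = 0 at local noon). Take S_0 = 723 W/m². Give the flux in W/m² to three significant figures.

cos θ_z = sin ϕ sin δ + cos ϕ cos δ cos h = 0.015742 + 0.603532 = 0.619274.
Flux = S_0 · cos θ_z = 723 × 0.619274 = 447.7 W/m².

448 W/m²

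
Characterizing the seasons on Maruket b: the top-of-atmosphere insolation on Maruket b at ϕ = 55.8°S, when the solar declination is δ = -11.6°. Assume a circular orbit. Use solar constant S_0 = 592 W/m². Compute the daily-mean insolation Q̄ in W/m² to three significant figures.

Q̄ ≈ 158 W/m²

cos h₀ = −tan(-55.8°) tan(-11.600°) = -0.3020, h₀ = 1.8776 rad.
Bracket: h₀ sin ϕ sin δ + cos ϕ cos δ sin h₀ = 1.8776×-0.82708×-0.20108 + 0.56208×0.97958×0.95329 = 0.312262 + 0.524884 = 0.837146.
Q̄ = (S_0/π) × [bracket] = (592/π) × 0.837146 = 157.8 W/m².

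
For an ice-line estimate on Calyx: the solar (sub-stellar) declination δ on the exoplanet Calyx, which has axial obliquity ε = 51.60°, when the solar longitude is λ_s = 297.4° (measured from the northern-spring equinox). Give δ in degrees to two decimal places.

δ = -44.09°

sin δ = sin ε · sin λ_s = sin 51.60° × sin 297.4° = -0.695775.
δ = arcsin(-0.695775) = -44.09°.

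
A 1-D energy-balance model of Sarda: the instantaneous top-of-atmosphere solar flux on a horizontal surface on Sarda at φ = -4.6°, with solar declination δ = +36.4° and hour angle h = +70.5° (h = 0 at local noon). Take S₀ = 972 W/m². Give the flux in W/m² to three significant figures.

214 W/m²

cos θ_z = sin φ sin δ + cos φ cos δ cos h = -0.047592 + 0.267814 = 0.220222.
Flux = S₀ · cos θ_z = 972 × 0.220222 = 214.1 W/m².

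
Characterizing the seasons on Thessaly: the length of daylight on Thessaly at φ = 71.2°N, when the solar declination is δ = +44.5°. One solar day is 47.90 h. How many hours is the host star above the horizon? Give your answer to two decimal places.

47.90 h

Sunrise equation: cos H₀ = −tan φ · tan δ = -2.8867 ≤ −1, so the host star never sets (polar day) and H₀ = π.
Daylight = 2H₀/(2π) × 47.90 h = (3.1416/π) × 47.90 = 47.90 h.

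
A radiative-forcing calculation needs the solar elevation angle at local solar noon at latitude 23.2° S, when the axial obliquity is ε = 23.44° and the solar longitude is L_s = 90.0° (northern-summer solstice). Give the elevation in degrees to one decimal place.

Solar declination: sin δ = sin ε · sin L_s = sin 23.44° × sin 90.0° = 0.39779, so δ = +23.440°.
At local noon the hour angle is zero, so the zenith angle equals |ϕ − δ| = |-23.2° − (+23.440°)| = 46.640°.
Elevation = 90° − 46.640° = 43.4°.

43.4°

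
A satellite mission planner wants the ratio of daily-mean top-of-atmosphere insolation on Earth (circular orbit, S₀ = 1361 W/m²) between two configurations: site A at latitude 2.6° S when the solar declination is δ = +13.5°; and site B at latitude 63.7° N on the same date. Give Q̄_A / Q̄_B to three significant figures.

— Configuration A (φ=-2.6°):
cos H₀ = −tan(-2.6°) tan(+13.500°) = 0.0109, H₀ = 1.5599 rad.
Bracket: H₀ sin φ sin δ + cos φ cos δ sin H₀ = 1.5599×-0.04536×0.23345 + 0.99897×0.97237×0.99994 = -0.016518 + 0.971310 = 0.954792.
Q̄ = (S₀/π) × [bracket] = (1361/π) × 0.954792 = 413.63 W/m².
— Configuration B (φ=+63.7°):
cos H₀ = −tan(+63.7°) tan(+13.500°) = -0.4858, H₀ = 2.0780 rad.
Bracket: H₀ sin φ sin δ + cos φ cos δ sin H₀ = 2.0780×0.89649×0.23345 + 0.44307×0.97237×0.87409 = 0.434895 + 0.376582 = 0.811477.
Q̄ = (S₀/π) × [bracket] = (1361/π) × 0.811477 = 351.55 W/m².
Ratio Q̄_A / Q̄_B = 413.63 / 351.55 = 1.177.

Q̄_A / Q̄_B ≈ 1.18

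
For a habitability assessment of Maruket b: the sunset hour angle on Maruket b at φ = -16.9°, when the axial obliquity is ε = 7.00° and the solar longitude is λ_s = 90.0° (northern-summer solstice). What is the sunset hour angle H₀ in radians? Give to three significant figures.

H₀ = 1.53 rad

Solar declination: sin δ = sin ε · sin λ_s = sin 7.00° × sin 90.0° = 0.12187, so δ = +7.000°.
cos H₀ = −tan φ · tan δ = −tan(-16.9°) × tan(+7.000°) = 0.0373, so H₀ = 1.5335 rad = 87.86°.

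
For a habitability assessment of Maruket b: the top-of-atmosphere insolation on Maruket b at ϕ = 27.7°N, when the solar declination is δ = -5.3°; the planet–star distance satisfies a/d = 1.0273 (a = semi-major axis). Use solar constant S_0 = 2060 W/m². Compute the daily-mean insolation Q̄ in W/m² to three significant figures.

Q̄ ≈ 564 W/m²

cos h₀ = −tan(+27.7°) tan(-5.300°) = 0.0487, h₀ = 1.5221 rad.
Bracket: h₀ sin ϕ sin δ + cos ϕ cos δ sin h₀ = 1.5221×0.46484×-0.09237 + 0.88539×0.99572×0.99881 = -0.065355 + 0.880551 = 0.815196.
Inverse-square distance factor (a/d)² = 1.0273² = 1.055345.
Q̄ = (S_0/π) × 1.055345 × [bracket] = (2060/π) × 1.055345 × 0.815196 = 564.1 W/m².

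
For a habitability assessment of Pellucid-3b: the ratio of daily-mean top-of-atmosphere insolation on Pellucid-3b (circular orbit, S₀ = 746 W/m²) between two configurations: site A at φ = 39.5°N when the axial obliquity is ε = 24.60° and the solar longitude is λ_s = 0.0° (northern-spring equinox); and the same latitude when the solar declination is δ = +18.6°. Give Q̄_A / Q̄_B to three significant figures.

Q̄_A / Q̄_B ≈ 0.716

— Configuration A (φ=+39.5°):
Solar declination: sin δ = sin ε · sin λ_s = sin 24.60° × sin 0.0° = 0.00000, so δ = +0.000°.
cos H₀ = −tan(+39.5°) tan(+0.000°) = -0.0000, H₀ = 1.5708 rad.
Bracket: H₀ sin φ sin δ + cos φ cos δ sin H₀ = 1.5708×0.63608×0.00000 + 0.77162×1.00000×1.00000 = 0.000000 + 0.771620 = 0.771620.
Q̄ = (S₀/π) × [bracket] = (746/π) × 0.771620 = 183.23 W/m².
— Configuration B (φ=+39.5°):
cos H₀ = −tan(+39.5°) tan(+18.600°) = -0.2774, H₀ = 1.8519 rad.
Bracket: H₀ sin φ sin δ + cos φ cos δ sin H₀ = 1.8519×0.63608×0.31896 + 0.77162×0.94777×0.96075 = 0.375721 + 0.702614 = 1.078335.
Q̄ = (S₀/π) × [bracket] = (746/π) × 1.078335 = 256.06 W/m².
Ratio Q̄_A / Q̄_B = 183.23 / 256.06 = 0.7156.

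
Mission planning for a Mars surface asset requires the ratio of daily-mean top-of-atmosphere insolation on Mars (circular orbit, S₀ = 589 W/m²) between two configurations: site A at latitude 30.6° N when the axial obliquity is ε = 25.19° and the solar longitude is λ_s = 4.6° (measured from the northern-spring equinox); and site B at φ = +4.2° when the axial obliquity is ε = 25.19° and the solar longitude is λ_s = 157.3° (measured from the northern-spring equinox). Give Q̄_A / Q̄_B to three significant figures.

— Configuration A (φ=+30.6°):
Solar declination: sin δ = sin ε · sin λ_s = sin 25.19° × sin 4.6° = 0.03413, so δ = +1.956°.
cos H₀ = −tan(+30.6°) tan(+1.956°) = -0.0202, H₀ = 1.5910 rad.
Bracket: H₀ sin φ sin δ + cos φ cos δ sin H₀ = 1.5910×0.50904×0.03413 + 0.86074×0.99942×0.99980 = 0.027641 + 0.860069 = 0.887710.
Q̄ = (S₀/π) × [bracket] = (589/π) × 0.887710 = 166.43 W/m².
— Configuration B (φ=+4.2°):
Solar declination: sin δ = sin ε · sin λ_s = sin 25.19° × sin 157.3° = 0.16425, so δ = +9.454°.
cos H₀ = −tan(+4.2°) tan(+9.454°) = -0.0122, H₀ = 1.5830 rad.
Bracket: H₀ sin φ sin δ + cos φ cos δ sin H₀ = 1.5830×0.07324×0.16425 + 0.99731×0.98642×0.99993 = 0.019043 + 0.983698 = 1.002741.
Q̄ = (S₀/π) × [bracket] = (589/π) × 1.002741 = 188.00 W/m².
Ratio Q̄_A / Q̄_B = 166.43 / 188.00 = 0.8853.

Q̄_A / Q̄_B ≈ 0.885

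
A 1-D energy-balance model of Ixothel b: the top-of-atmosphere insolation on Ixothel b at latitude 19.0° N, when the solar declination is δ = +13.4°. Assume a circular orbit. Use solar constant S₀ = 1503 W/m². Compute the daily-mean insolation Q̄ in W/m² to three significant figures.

Q̄ ≈ 498 W/m²

cos H₀ = −tan(+19.0°) tan(+13.400°) = -0.0820, H₀ = 1.6529 rad.
Bracket: H₀ sin φ sin δ + cos φ cos δ sin H₀ = 1.6529×0.32557×0.23175 + 0.94552×0.97278×0.99663 = 0.124713 + 0.916683 = 1.041396.
Q̄ = (S₀/π) × [bracket] = (1503/π) × 1.041396 = 498.2 W/m².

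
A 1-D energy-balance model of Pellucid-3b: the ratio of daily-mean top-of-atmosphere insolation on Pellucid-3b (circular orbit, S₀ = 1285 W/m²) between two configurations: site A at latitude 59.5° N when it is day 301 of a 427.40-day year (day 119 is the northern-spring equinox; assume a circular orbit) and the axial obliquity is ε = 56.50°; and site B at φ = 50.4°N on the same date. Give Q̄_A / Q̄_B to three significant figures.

— Configuration A (φ=+59.5°):
Solar longitude: λ_s = 360° × (301 − 119)/427.40 = 153.299°.
sin δ = sin 56.50° × sin 153.299° = 0.37469, so δ = +22.005°.
cos H₀ = −tan(+59.5°) tan(+22.005°) = -0.6861, H₀ = 2.3269 rad.
Bracket: H₀ sin φ sin δ + cos φ cos δ sin H₀ = 2.3269×0.86163×0.37469 + 0.50754×0.92715×0.72752 = 0.751226 + 0.342346 = 1.093572.
Q̄ = (S₀/π) × [bracket] = (1285/π) × 1.093572 = 447.30 W/m².
— Configuration B (φ=+50.4°):
cos H₀ = −tan(+50.4°) tan(+22.005°) = -0.4885, H₀ = 2.0812 rad.
Bracket: H₀ sin φ sin δ + cos φ cos δ sin H₀ = 2.0812×0.77051×0.37469 + 0.63742×0.92715×0.87256 = 0.600847 + 0.515669 = 1.116516.
Q̄ = (S₀/π) × [bracket] = (1285/π) × 1.116516 = 456.69 W/m².
Ratio Q̄_A / Q̄_B = 447.30 / 456.69 = 0.9794.

Q̄_A / Q̄_B ≈ 0.979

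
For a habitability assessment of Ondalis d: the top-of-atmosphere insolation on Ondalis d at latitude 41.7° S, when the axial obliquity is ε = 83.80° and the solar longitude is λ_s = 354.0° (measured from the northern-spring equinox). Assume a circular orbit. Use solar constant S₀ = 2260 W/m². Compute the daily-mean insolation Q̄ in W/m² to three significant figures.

Q̄ ≈ 615 W/m²

Solar declination: sin δ = sin ε · sin λ_s = sin 83.80° × sin 354.0° = -0.10392, so δ = -5.965°.
cos H₀ = −tan(-41.7°) tan(-5.965°) = -0.0931, H₀ = 1.6640 rad.
Bracket: H₀ sin φ sin δ + cos φ cos δ sin H₀ = 1.6640×-0.66523×-0.10392 + 0.74664×0.99459×0.99566 = 0.115033 + 0.739378 = 0.854411.
Q̄ = (S₀/π) × [bracket] = (2260/π) × 0.854411 = 614.6 W/m².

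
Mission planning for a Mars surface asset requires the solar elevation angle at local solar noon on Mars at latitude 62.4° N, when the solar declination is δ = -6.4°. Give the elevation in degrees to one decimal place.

21.2°

At local noon the hour angle is zero, so the zenith angle equals |φ − δ| = |+62.4° − (-6.400°)| = 68.800°.
Elevation = 90° − 68.800° = 21.2°.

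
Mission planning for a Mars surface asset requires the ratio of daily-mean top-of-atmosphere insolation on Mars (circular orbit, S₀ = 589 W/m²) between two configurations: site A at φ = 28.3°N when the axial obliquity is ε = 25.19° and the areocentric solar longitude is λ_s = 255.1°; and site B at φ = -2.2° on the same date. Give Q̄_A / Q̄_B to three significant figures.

— Configuration A (φ=+28.3°):
sin δ = sin 25.19° × sin 255.1° = -0.41131, so δ = -24.287°.
cos H₀ = −tan(+28.3°) tan(-24.287°) = 0.2430, H₀ = 1.3254 rad.
Bracket: H₀ sin φ sin δ + cos φ cos δ sin H₀ = 1.3254×0.47409×-0.41131 + 0.88048×0.91150×0.97003 = -0.258450 + 0.778505 = 0.520055.
Q̄ = (S₀/π) × [bracket] = (589/π) × 0.520055 = 97.502 W/m².
— Configuration B (φ=-2.2°):
cos H₀ = −tan(-2.2°) tan(-24.287°) = -0.0173, H₀ = 1.5881 rad.
Bracket: H₀ sin φ sin δ + cos φ cos δ sin H₀ = 1.5881×-0.03839×-0.41131 + 0.99926×0.91150×0.99985 = 0.025076 + 0.910689 = 0.935765.
Q̄ = (S₀/π) × [bracket] = (589/π) × 0.935765 = 175.44 W/m².
Ratio Q̄_A / Q̄_B = 97.502 / 175.44 = 0.5558.

Q̄_A / Q̄_B ≈ 0.556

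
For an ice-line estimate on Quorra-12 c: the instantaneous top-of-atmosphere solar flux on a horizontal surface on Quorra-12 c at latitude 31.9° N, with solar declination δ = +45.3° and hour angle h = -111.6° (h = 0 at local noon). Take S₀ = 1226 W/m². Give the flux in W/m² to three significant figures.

cos θ_z = sin φ sin δ + cos φ cos δ cos h = 0.375614 + -0.219830 = 0.155784.
Flux = S₀ · cos θ_z = 1226 × 0.155784 = 191.0 W/m².

191 W/m²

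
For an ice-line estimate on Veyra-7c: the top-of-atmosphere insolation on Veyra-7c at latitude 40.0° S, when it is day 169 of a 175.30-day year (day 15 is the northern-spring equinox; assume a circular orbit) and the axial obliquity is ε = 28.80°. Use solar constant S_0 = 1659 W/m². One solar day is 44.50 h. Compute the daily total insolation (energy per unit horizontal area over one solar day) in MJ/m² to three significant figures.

Solar longitude: L_s = 360° × (169 − 15)/175.30 = 316.258°.
sin δ = sin 28.80° × sin 316.258° = -0.33309, so δ = -19.457°.
cos h₀ = −tan(-40.0°) tan(-19.457°) = -0.2964, h₀ = 1.8717 rad.
Bracket: h₀ sin ϕ sin δ + cos ϕ cos δ sin h₀ = 1.8717×-0.64279×-0.33309 + 0.76604×0.94289×0.95506 = 0.400744 + 0.689832 = 1.090576.
Q̄ = (S_0/π) × [bracket] = (1659/π) × 1.090576 = 575.91 W/m².
Daily total = Q̄ × 44.50 h × 3600 s/h = 575.91 × 44.50 × 3600 / 10⁶ = 92.26 MJ/m².

92.3 MJ/m²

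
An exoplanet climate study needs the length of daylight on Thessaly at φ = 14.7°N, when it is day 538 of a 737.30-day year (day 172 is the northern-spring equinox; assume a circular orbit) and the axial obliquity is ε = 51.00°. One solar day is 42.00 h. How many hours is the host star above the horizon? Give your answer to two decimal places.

21.06 h

Solar longitude: λ_s = 360° × (538 − 172)/737.30 = 178.706°.
sin δ = sin 51.00° × sin 178.706° = 0.01755, so δ = +1.006°.
cos H₀ = −tan φ · tan δ = −tan(+14.7°) × tan(+1.006°) = -0.0046, so H₀ = 1.5754 rad = 90.26°.
Daylight = 2H₀/(2π) × 42.00 h = (1.5754/π) × 42.00 = 21.06 h.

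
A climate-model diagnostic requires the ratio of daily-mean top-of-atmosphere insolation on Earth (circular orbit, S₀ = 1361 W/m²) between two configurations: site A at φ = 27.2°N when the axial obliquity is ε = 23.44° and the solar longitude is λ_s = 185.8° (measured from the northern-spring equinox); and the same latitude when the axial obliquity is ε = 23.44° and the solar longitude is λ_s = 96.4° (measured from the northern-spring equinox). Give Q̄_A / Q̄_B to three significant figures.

— Configuration A (φ=+27.2°):
Solar declination: sin δ = sin ε · sin λ_s = sin 23.44° × sin 185.8° = -0.04020, so δ = -2.304°.
cos H₀ = −tan(+27.2°) tan(-2.304°) = 0.0207, H₀ = 1.5501 rad.
Bracket: H₀ sin φ sin δ + cos φ cos δ sin H₀ = 1.5501×0.45710×-0.04020 + 0.88942×0.99919×0.99979 = -0.028484 + 0.888513 = 0.860029.
Q̄ = (S₀/π) × [bracket] = (1361/π) × 0.860029 = 372.58 W/m².
— Configuration B (φ=+27.2°):
Solar declination: sin δ = sin ε · sin λ_s = sin 23.44° × sin 96.4° = 0.39531, so δ = +23.285°.
cos H₀ = −tan(+27.2°) tan(+23.285°) = -0.2212, H₀ = 1.7938 rad.
Bracket: H₀ sin φ sin δ + cos φ cos δ sin H₀ = 1.7938×0.45710×0.39531 + 0.88942×0.91855×0.97523 = 0.324133 + 0.796740 = 1.120873.
Q̄ = (S₀/π) × [bracket] = (1361/π) × 1.120873 = 485.58 W/m².
Ratio Q̄_A / Q̄_B = 372.58 / 485.58 = 0.7673.

Q̄_A / Q̄_B ≈ 0.767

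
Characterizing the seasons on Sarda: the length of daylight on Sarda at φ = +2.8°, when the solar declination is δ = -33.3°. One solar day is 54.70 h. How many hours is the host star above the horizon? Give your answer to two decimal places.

26.79 h

cos H₀ = −tan φ · tan δ = −tan(+2.8°) × tan(-33.300°) = 0.0321, so H₀ = 1.5387 rad = 88.16°.
Daylight = 2H₀/(2π) × 54.70 h = (1.5387/π) × 54.70 = 26.79 h.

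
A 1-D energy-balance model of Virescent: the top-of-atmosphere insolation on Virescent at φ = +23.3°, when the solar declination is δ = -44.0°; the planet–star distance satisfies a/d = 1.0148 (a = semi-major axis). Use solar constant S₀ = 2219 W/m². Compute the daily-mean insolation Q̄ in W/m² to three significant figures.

cos H₀ = −tan(+23.3°) tan(-44.000°) = 0.4159, H₀ = 1.1419 rad.
Bracket: H₀ sin φ sin δ + cos φ cos δ sin H₀ = 1.1419×0.39555×-0.69466 + 0.91845×0.71934×0.90941 = -0.313763 + 0.600827 = 0.287064.
Inverse-square distance factor (a/d)² = 1.0148² = 1.029819.
Q̄ = (S₀/π) × 1.029819 × [bracket] = (2219/π) × 1.029819 × 0.287064 = 208.8 W/m².

Q̄ ≈ 209 W/m²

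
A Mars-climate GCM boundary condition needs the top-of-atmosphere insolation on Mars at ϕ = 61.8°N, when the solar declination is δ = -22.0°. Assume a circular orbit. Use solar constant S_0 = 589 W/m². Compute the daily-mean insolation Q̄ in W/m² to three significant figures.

Q̄ ≈ 9.60 W/m²

cos h₀ = −tan(+61.8°) tan(-22.000°) = 0.7535, h₀ = 0.7174 rad.
Bracket: h₀ sin ϕ sin δ + cos ϕ cos δ sin h₀ = 0.7174×0.88130×-0.37461 + 0.47255×0.92718×0.65744 = -0.236845 + 0.288050 = 0.051205.
Q̄ = (S_0/π) × [bracket] = (589/π) × 0.051205 = 9.600 W/m².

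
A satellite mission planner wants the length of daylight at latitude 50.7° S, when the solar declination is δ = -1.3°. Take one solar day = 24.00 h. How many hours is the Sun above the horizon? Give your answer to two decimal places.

12.21 h

cos H₀ = −tan φ · tan δ = −tan(-50.7°) × tan(-1.300°) = -0.0277, so H₀ = 1.5985 rad = 91.59°.
Daylight = 2H₀/(2π) × 24.00 h = (1.5985/π) × 24.00 = 12.21 h.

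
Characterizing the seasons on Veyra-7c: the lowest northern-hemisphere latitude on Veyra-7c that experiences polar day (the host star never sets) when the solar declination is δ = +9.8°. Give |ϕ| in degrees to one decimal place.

|ϕ| = 80.2°

Polar day requires cos h₀ = −tan ϕ tan δ ≤ −1, i.e. tan ϕ tan δ ≥ 1.
The boundary is |tan ϕ| · |tan δ| = 1, so |ϕ| = 90° − |δ| = 90° − 9.8° = 80.2° in the northern hemisphere.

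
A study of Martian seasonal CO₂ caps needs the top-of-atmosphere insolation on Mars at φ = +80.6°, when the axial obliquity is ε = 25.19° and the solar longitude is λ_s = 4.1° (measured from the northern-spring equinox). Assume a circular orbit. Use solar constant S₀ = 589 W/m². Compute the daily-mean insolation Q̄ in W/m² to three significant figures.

Q̄ ≈ 40.0 W/m²

Solar declination: sin δ = sin ε · sin λ_s = sin 25.19° × sin 4.1° = 0.03043, so δ = +1.744°.
cos H₀ = −tan(+80.6°) tan(+1.744°) = -0.1839, H₀ = 1.7558 rad.
Bracket: H₀ sin φ sin δ + cos φ cos δ sin H₀ = 1.7558×0.98657×0.03043 + 0.16333×0.99954×0.98294 = 0.052711 + 0.160470 = 0.213181.
Q̄ = (S₀/π) × [bracket] = (589/π) × 0.213181 = 39.97 W/m².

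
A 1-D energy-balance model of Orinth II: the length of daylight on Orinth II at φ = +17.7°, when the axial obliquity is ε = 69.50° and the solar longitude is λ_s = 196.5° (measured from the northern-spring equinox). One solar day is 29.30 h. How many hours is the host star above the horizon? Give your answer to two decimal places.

Solar declination: sin δ = sin ε · sin λ_s = sin 69.50° × sin 196.5° = -0.26603, so δ = -15.428°.
cos H₀ = −tan φ · tan δ = −tan(+17.7°) × tan(-15.428°) = 0.0881, so H₀ = 1.4826 rad = 84.95°.
Daylight = 2H₀/(2π) × 29.30 h = (1.4826/π) × 29.30 = 13.83 h.

13.83 h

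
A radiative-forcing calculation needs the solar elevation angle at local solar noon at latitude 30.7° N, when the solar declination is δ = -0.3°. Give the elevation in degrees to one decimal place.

At local noon the hour angle is zero, so the zenith angle equals |φ − δ| = |+30.7° − (-0.300°)| = 31.000°.
Elevation = 90° − 31.000° = 59.0°.

59.0°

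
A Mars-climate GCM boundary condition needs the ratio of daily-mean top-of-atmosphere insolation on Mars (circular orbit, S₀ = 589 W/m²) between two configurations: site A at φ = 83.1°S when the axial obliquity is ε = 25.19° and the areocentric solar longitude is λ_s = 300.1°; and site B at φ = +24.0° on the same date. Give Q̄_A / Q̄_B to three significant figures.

Q̄_A / Q̄_B ≈ 1.83

— Configuration A (φ=-83.1°):
sin δ = sin 25.19° × sin 300.1° = -0.36823, so δ = -21.606°.
cos H₀ = −tan(-83.1°) tan(-21.606°) = -3.2728 ≤ −1 ⇒ polar day, H₀ = π.
Bracket: H₀ sin φ sin δ + cos φ cos δ sin H₀ = 3.1416×-0.99276×-0.36823 + 0.12014×0.92974×0.00000 = 1.148456 + 0.000000 = 1.148456.
Q̄ = (S₀/π) × [bracket] = (589/π) × 1.148456 = 215.32 W/m².
— Configuration B (φ=+24.0°):
cos H₀ = −tan(+24.0°) tan(-21.606°) = 0.1763, H₀ = 1.3935 rad.
Bracket: H₀ sin φ sin δ + cos φ cos δ sin H₀ = 1.3935×0.40674×-0.36823 + 0.91355×0.92974×0.98433 = -0.208710 + 0.836054 = 0.627344.
Q̄ = (S₀/π) × [bracket] = (589/π) × 0.627344 = 117.62 W/m².
Ratio Q̄_A / Q̄_B = 215.32 / 117.62 = 1.831.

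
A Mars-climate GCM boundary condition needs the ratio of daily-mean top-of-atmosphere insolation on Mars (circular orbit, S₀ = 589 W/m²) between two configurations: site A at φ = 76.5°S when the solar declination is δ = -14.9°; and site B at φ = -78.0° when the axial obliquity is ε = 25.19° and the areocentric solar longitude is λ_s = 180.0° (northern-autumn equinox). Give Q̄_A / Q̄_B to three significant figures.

— Configuration A (φ=-76.5°):
cos H₀ = −tan(-76.5°) tan(-14.900°) = -1.1083 ≤ −1 ⇒ polar day, H₀ = π.
Bracket: H₀ sin φ sin δ + cos φ cos δ sin H₀ = 3.1416×-0.97237×-0.25713 + 0.23345×0.96638×0.00000 = 0.785480 + 0.000000 = 0.785480.
Q̄ = (S₀/π) × [bracket] = (589/π) × 0.785480 = 147.27 W/m².
— Configuration B (φ=-78.0°):
sin δ = sin 25.19° × sin 180.0° = 0.00000, so δ = +0.000°.
cos H₀ = −tan(-78.0°) tan(+0.000°) = 0.0000, H₀ = 1.5708 rad.
Bracket: H₀ sin φ sin δ + cos φ cos δ sin H₀ = 1.5708×-0.97815×0.00000 + 0.20791×1.00000×1.00000 = -0.000000 + 0.207910 = 0.207910.
Q̄ = (S₀/π) × [bracket] = (589/π) × 0.207910 = 38.980 W/m².
Ratio Q̄_A / Q̄_B = 147.27 / 38.980 = 3.778.

Q̄_A / Q̄_B ≈ 3.78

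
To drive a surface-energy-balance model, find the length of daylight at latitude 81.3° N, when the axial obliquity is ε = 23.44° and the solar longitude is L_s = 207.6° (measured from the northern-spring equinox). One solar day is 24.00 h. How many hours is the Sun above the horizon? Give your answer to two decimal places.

0.00 h

Solar declination: sin δ = sin ε · sin L_s = sin 23.44° × sin 207.6° = -0.18429, so δ = -10.620°.
cos h₀ = −tan ϕ · tan δ = 1.2254 ≥ 1, so the Sun never rises (polar night) and h₀ = 0.
Daylight = 2h₀/(2π) × 24.00 h = (0.0000/π) × 24.00 = 0.00 h.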